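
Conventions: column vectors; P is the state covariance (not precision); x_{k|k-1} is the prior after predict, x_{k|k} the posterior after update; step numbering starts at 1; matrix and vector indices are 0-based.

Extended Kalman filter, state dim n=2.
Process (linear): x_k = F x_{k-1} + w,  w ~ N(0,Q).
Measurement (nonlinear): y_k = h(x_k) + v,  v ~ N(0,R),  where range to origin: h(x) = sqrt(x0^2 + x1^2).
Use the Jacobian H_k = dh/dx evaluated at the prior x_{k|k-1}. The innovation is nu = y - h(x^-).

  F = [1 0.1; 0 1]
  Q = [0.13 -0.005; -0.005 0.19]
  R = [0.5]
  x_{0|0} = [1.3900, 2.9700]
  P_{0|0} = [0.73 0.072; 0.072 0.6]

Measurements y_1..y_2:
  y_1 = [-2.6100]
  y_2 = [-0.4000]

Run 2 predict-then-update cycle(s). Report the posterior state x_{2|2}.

x_post = [-0.0096, -0.1541]

step 1: x^-=[1.6870, 2.9700]  P^-=[0.8804 0.1270; 0.1270 0.7900]  H_jac=[0.4939 0.8695]  S=[1.4211]  K=[0.3837; 0.5275]  nu=[-6.0257]  x^+=[-0.6249, -0.2085]  P^+=[0.6712 -0.1606; -0.1606 0.3946]
step 2: x^-=[-0.6458, -0.2085]  P^-=[0.7730 -0.1262; -0.1262 0.5846]  H_jac=[-0.9516 -0.3073]  S=[1.1814]  K=[-0.5898; -0.0504]  nu=[-1.0786]  x^+=[-0.0096, -0.1541]  P^+=[0.3620 -0.1613; -0.1613 0.5816]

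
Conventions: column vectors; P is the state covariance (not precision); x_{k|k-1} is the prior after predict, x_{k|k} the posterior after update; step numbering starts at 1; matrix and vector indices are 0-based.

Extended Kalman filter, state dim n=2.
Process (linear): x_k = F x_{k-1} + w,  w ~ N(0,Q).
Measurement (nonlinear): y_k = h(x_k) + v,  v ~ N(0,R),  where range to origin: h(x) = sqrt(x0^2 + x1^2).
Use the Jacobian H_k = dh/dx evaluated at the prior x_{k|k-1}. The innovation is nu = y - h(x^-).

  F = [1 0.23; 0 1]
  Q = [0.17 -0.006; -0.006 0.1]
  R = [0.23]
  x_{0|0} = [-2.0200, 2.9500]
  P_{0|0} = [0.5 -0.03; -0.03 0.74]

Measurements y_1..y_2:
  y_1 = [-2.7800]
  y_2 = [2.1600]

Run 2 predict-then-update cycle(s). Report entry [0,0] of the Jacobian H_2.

step 1: x^-=[-1.3415, 2.9500]  P^-=[0.6953 0.1342; 0.1342 0.8400]  H_jac=[-0.4140 0.9103]  S=[0.9441]  K=[-0.1755; 0.7511]  nu=[-6.0207]  x^+=[-0.2849, -1.5722]  P^+=[0.6663 0.2586; 0.2586 0.3074]
step 2: x^-=[-0.6465, -1.5722]  P^-=[0.9715 0.3233; 0.3233 0.4074]  H_jac=[-0.3803 -0.9249]  S=[0.9465]  K=[-0.7063; -0.5280]  nu=[0.4601]  x^+=[-0.9715, -1.8151]  P^+=[0.4993 -0.0297; -0.0297 0.1435]

H_jac[0,0] = -0.3803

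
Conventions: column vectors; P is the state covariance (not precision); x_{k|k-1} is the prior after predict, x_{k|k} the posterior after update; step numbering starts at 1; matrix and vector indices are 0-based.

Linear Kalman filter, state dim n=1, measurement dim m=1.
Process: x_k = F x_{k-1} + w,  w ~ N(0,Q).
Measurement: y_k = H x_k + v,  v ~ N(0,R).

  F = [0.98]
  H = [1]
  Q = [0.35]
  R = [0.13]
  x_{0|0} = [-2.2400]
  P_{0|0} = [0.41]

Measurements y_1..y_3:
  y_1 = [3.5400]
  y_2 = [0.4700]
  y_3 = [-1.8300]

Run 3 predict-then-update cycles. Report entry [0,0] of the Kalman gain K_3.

step 1: x^-=[-2.1952]  P^-=[0.7438]  S=[0.8738]  K=[0.8512]  nu=[5.7352]  x^+=[2.6867]  P^+=[0.1107]
step 2: x^-=[2.6330]  P^-=[0.4563]  S=[0.5863]  K=[0.7783]  nu=[-2.1630]  x^+=[0.9496]  P^+=[0.1012]
step 3: x^-=[0.9306]  P^-=[0.4472]  S=[0.5772]  K=[0.7748]  nu=[-2.7606]  x^+=[-1.2082]  P^+=[0.1007]

K[0,0] = 0.7748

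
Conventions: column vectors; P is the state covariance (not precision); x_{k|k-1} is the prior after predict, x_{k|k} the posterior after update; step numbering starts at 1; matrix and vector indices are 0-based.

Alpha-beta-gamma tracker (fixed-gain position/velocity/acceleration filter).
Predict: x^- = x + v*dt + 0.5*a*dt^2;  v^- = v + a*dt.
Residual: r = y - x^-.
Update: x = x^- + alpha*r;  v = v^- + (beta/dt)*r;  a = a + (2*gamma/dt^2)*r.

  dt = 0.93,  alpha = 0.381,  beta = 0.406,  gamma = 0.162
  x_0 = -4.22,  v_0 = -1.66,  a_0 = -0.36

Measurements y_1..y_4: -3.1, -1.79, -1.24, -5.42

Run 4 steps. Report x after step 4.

x_post = -0.4444

step 1: x_pred=-5.9195  r=2.8195  x^+=-4.8453  v^+=-0.7639  a^+=0.6962
step 2: x_pred=-5.2546  r=3.4646  x^+=-3.9346  v^+=1.3961  a^+=1.9941
step 3: x_pred=-1.7739  r=0.5339  x^+=-1.5705  v^+=3.4837  a^+=2.1941
step 4: x_pred=2.6181  r=-8.0381  x^+=-0.4444  v^+=2.0151  a^+=-0.8171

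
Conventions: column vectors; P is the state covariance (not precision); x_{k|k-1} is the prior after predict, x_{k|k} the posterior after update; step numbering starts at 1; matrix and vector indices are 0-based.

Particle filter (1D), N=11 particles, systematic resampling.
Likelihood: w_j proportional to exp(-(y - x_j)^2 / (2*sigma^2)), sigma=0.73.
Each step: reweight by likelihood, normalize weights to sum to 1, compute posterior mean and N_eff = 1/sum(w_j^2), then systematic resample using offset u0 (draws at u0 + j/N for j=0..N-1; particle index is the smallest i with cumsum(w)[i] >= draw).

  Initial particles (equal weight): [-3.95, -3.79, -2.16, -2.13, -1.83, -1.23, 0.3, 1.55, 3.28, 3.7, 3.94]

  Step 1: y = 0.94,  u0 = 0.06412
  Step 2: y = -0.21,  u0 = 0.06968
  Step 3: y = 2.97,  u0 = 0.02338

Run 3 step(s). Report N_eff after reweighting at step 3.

step 1: w=[0.0000, 0.0000, 0.0001, 0.0001, 0.0005, 0.0086, 0.4842, 0.5016, 0.0042, 0.0006, 0.0002]  mean=0.9272  Neff=2.0569  idx=[6, 6, 6, 6, 6, 7, 7, 7, 7, 7, 7]
step 2: w=[0.1845, 0.1845, 0.1845, 0.1845, 0.1845, 0.0129, 0.0129, 0.0129, 0.0129, 0.0129, 0.0129]  mean=0.3966  Neff=5.8384  idx=[0, 0, 1, 1, 2, 2, 3, 3, 4, 4, 9]
step 3: w=[0.0076, 0.0076, 0.0076, 0.0076, 0.0076, 0.0076, 0.0076, 0.0076, 0.0076, 0.0076, 0.9237]  mean=1.4547  Neff=1.1711  idx=[3, 10, 10, 10, 10, 10, 10, 10, 10, 10, 10]

N_eff = 1.1711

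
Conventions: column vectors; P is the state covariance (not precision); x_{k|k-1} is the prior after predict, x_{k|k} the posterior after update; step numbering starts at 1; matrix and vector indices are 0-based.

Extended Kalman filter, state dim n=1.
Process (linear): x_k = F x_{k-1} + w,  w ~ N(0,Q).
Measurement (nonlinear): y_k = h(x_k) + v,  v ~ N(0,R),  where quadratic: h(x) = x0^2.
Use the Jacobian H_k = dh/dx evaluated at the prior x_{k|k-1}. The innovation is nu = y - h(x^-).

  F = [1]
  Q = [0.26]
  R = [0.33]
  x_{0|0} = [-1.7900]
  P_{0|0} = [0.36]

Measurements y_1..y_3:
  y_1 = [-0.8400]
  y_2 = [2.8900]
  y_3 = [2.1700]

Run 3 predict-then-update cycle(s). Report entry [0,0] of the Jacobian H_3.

step 1: x^-=[-1.7900]  P^-=[0.6200]  H_jac=[-3.5800]  S=[8.2762]  K=[-0.2682]  nu=[-4.0441]  x^+=[-0.7054]  P^+=[0.0247]
step 2: x^-=[-0.7054]  P^-=[0.2847]  H_jac=[-1.4108]  S=[0.8967]  K=[-0.4480]  nu=[2.3924]  x^+=[-1.7771]  P^+=[0.1048]
step 3: x^-=[-1.7771]  P^-=[0.3648]  H_jac=[-3.5542]  S=[4.9381]  K=[-0.2626]  nu=[-0.9881]  x^+=[-1.5177]  P^+=[0.0244]

H_jac[0,0] = -3.5542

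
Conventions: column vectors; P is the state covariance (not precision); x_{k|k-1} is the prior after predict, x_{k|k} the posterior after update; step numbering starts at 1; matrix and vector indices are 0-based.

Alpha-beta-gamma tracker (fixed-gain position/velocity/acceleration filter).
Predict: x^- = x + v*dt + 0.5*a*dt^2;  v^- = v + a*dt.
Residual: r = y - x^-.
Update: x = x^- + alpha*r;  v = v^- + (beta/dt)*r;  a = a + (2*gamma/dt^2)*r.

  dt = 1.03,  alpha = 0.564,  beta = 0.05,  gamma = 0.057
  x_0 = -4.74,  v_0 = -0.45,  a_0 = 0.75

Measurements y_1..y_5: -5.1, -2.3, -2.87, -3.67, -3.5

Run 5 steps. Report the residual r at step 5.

step 1: x_pred=-4.8057  r=-0.2943  x^+=-4.9717  v^+=0.3082  a^+=0.7184
step 2: x_pred=-4.2732  r=1.9732  x^+=-3.1603  v^+=1.1439  a^+=0.9304
step 3: x_pred=-1.4885  r=-1.3815  x^+=-2.2677  v^+=2.0352  a^+=0.7820
step 4: x_pred=0.2433  r=-3.9133  x^+=-1.9638  v^+=2.6506  a^+=0.3614
step 5: x_pred=0.9581  r=-4.4581  x^+=-1.5563  v^+=2.8065  a^+=-0.1176

resid = -4.4581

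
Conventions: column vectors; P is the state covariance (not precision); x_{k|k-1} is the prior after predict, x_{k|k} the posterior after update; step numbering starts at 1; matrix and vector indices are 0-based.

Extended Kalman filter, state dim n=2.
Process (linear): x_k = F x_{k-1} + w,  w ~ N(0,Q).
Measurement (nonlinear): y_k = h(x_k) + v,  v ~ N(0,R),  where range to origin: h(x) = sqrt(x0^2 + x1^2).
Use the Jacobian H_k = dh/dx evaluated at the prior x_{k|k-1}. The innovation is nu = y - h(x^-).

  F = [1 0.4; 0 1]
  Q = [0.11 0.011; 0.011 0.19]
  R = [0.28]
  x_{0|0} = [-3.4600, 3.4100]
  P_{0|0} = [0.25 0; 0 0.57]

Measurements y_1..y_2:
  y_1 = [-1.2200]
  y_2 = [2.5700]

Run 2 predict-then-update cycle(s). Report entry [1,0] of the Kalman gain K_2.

step 1: x^-=[-2.0960, 3.4100]  P^-=[0.4512 0.2390; 0.2390 0.7600]  H_jac=[-0.5237 0.8519]  S=[0.7421]  K=[-0.0440; 0.7039]  nu=[-5.2227]  x^+=[-1.8661, -0.2660]  P^+=[0.4498 0.2620; 0.2620 0.3924]
step 2: x^-=[-1.9725, -0.2660]  P^-=[0.8321 0.4299; 0.4299 0.5824]  H_jac=[-0.9910 -0.1336]  S=[1.2216]  K=[-0.7221; -0.4125]  nu=[0.5796]  x^+=[-2.3911, -0.5051]  P^+=[0.1951 0.0660; 0.0660 0.3745]

K[1,0] = -0.4125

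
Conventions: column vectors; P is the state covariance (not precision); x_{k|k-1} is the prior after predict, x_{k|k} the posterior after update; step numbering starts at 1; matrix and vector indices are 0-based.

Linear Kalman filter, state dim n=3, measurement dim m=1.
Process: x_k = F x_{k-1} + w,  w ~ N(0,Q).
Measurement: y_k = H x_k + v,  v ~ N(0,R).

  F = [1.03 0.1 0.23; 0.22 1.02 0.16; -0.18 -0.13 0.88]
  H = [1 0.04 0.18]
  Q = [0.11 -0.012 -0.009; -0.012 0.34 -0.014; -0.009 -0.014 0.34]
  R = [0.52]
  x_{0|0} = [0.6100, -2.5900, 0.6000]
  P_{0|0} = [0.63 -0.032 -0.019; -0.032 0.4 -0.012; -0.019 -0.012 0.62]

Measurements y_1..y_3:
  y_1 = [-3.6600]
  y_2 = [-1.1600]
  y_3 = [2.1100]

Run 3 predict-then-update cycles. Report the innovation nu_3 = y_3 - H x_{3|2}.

innov = [3.7944]

step 1: x^-=[0.5073, -2.4116, 0.7549]  P^-=[0.7990 0.1530 -0.0178; 0.1530 0.7829 -0.0116; -0.0178 -0.0116 0.8546]  S=[1.3536]  K=[0.5924; 0.1346; 0.1002]  nu=[-4.2067]  x^+=[-1.9849, -2.9778, 0.3336]  P^+=[0.3239 0.0450 -0.0981; 0.0450 0.7584 -0.0298; -0.0981 -0.0298 0.8410]
step 2: x^-=[-2.2655, -3.4207, 1.0379]  P^-=[0.4671 0.1894 -0.0021; 0.1894 1.1698 -0.0608; -0.0021 -0.0608 1.0546]  S=[1.0367]  K=[0.4575; 0.2173; 0.1787]  nu=[1.0555]  x^+=[-1.7826, -3.1913, 1.2266]  P^+=[0.2501 0.0863 -0.0869; 0.0863 1.1209 -0.1011; -0.0869 -0.1011 1.0215]
step 3: x^-=[-1.8731, -3.4511, 1.8151]  P^-=[0.4126 0.2451 0.0427; 0.2451 1.5440 -0.1500; 0.0427 -0.1500 1.2128]  S=[1.0071]  K=[0.4270; 0.2779; 0.2531]  nu=[3.7944]  x^+=[-0.2529, -2.3965, 2.7757]  P^+=[0.2289 0.1256 -0.0662; 0.1256 1.4662 -0.2208; -0.0662 -0.2208 1.1482]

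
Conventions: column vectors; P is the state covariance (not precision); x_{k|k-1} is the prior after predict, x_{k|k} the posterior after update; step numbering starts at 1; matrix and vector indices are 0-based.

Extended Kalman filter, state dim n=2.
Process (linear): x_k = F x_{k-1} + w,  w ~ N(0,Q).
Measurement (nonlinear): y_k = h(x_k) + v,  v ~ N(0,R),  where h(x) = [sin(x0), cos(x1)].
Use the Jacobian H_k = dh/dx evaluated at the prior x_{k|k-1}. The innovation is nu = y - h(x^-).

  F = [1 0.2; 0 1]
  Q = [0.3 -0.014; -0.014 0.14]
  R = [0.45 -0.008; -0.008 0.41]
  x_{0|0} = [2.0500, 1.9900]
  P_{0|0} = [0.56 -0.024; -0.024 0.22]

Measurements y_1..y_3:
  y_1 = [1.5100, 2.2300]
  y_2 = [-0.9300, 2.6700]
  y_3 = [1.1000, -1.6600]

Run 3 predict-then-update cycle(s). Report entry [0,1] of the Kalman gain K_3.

step 1: x^-=[2.4480, 1.9900]  P^-=[0.8592 0.0060; 0.0060 0.3600]  H_jac=[-0.7690 0.0000; 0.0000 -0.9134]  S=[0.9580 -0.0038; -0.0038 0.7104]  K=[-0.6897 -0.0114; -0.0066 -0.4629]  nu=[0.8707, 2.6370]  x^+=[1.8175, 0.7634]  P^+=[0.4035 -0.0009; -0.0009 0.2077]
step 2: x^-=[1.9702, 0.7634]  P^-=[0.7114 0.0266; 0.0266 0.3477]  H_jac=[-0.3888 0.0000; 0.0000 -0.6914]  S=[0.5576 -0.0008; -0.0008 0.5762]  K=[-0.4962 -0.0327; -0.0192 -0.4173]  nu=[-1.8513, 1.9475]  x^+=[2.8251, -0.0137]  P^+=[0.5736 0.0136; 0.0136 0.2472]
step 3: x^-=[2.8224, -0.0137]  P^-=[0.8889 0.0491; 0.0491 0.3872]  H_jac=[-0.9495 0.0000; 0.0000 0.0137]  S=[1.2514 -0.0086; -0.0086 0.4101]  K=[-0.6746 -0.0126; -0.0372 0.0121]  nu=[0.7862, -2.6599]  x^+=[2.3255, -0.0752]  P^+=[0.3196 0.0177; 0.0177 0.3854]

K[0,1] = -0.0126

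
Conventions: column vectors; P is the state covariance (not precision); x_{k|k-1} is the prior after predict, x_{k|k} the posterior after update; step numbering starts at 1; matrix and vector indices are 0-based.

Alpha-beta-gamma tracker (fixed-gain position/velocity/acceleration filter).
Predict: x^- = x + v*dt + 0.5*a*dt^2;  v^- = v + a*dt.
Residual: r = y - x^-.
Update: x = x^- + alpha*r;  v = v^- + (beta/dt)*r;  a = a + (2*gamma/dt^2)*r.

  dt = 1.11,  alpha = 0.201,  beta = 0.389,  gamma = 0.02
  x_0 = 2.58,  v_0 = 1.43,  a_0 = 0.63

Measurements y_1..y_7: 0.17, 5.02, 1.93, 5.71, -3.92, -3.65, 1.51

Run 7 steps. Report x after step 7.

step 1: x_pred=4.5554  r=-4.3854  x^+=3.6739  v^+=0.5924  a^+=0.4876
step 2: x_pred=4.6319  r=0.3881  x^+=4.7099  v^+=1.2697  a^+=0.5002
step 3: x_pred=6.4275  r=-4.4975  x^+=5.5235  v^+=0.2488  a^+=0.3542
step 4: x_pred=6.0179  r=-0.3079  x^+=5.9560  v^+=0.5341  a^+=0.3442
step 5: x_pred=6.7609  r=-10.6809  x^+=4.6140  v^+=-2.8269  a^+=-0.0025
step 6: x_pred=1.4746  r=-5.1246  x^+=0.4445  v^+=-4.6257  a^+=-0.1689
step 7: x_pred=-4.7940  r=6.3040  x^+=-3.5269  v^+=-2.6039  a^+=0.0358

x_post = -3.5269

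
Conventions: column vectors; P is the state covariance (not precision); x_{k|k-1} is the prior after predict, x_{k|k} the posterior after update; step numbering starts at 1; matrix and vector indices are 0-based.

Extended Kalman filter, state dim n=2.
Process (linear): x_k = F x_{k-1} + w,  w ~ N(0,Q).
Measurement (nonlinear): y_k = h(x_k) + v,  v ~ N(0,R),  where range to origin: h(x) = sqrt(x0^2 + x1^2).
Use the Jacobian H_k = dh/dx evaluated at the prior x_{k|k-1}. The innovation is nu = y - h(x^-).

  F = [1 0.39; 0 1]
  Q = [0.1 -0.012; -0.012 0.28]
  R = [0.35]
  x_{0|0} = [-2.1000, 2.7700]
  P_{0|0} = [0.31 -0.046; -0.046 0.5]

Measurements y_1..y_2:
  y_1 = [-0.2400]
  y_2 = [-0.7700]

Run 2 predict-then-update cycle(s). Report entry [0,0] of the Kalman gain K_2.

step 1: x^-=[-1.0197, 2.7700]  P^-=[0.4502 0.1370; 0.1370 0.7800]  H_jac=[-0.3455 0.9384]  S=[1.0018]  K=[-0.0269; 0.6834]  nu=[-3.1917]  x^+=[-0.9338, 0.5887]  P^+=[0.4494 0.1554; 0.1554 0.3121]
step 2: x^-=[-0.7042, 0.5887]  P^-=[0.7181 0.2651; 0.2651 0.5921]  H_jac=[-0.7672 0.6414]  S=[0.7554]  K=[-0.5043; 0.2335]  nu=[-1.6879]  x^+=[0.1470, 0.1947]  P^+=[0.5260 0.3541; 0.3541 0.5509]

K[0,0] = -0.5043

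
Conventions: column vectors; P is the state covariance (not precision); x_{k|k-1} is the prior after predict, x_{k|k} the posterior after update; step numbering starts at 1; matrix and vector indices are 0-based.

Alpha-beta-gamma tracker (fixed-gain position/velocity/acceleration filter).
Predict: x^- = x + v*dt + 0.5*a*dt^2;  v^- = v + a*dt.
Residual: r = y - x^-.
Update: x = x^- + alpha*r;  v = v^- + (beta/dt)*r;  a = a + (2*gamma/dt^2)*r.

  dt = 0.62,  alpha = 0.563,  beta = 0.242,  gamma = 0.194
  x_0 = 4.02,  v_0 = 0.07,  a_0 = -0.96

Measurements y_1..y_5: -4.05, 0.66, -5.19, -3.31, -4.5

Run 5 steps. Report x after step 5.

step 1: x_pred=3.8789  r=-7.9289  x^+=-0.5851  v^+=-3.6200  a^+=-8.9631
step 2: x_pred=-4.5522  r=5.2122  x^+=-1.6177  v^+=-7.1427  a^+=-3.7021
step 3: x_pred=-6.7578  r=1.5678  x^+=-5.8751  v^+=-8.8261  a^+=-2.1197
step 4: x_pred=-11.7547  r=8.4447  x^+=-7.0003  v^+=-6.8441  a^+=6.4041
step 5: x_pred=-10.0128  r=5.5128  x^+=-6.9091  v^+=-0.7218  a^+=11.9686

x_post = -6.9091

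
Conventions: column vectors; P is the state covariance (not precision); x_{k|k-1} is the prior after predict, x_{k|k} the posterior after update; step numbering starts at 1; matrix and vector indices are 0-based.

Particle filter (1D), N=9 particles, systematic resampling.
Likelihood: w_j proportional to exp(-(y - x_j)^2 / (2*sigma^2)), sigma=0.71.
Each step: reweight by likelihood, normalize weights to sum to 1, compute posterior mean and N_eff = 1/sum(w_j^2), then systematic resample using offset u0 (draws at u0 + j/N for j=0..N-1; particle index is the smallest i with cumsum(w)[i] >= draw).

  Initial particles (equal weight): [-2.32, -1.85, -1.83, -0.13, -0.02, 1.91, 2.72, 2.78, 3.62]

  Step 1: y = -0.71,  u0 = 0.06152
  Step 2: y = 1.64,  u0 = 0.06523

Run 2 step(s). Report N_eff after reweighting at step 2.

N_eff = 5.8022

step 1: w=[0.0386, 0.1391, 0.1455, 0.3615, 0.3148, 0.0006, 0.0000, 0.0000, 0.0000]  mean=-0.6652  Neff=3.6794  idx=[1, 1, 2, 3, 3, 3, 4, 4, 4]
step 2: w=[0.0000, 0.0000, 0.0000, 0.1358, 0.1358, 0.1358, 0.1975, 0.1975, 0.1975]  mean=-0.0649  Neff=5.8022  idx=[3, 4, 5, 5, 6, 7, 7, 8, 8]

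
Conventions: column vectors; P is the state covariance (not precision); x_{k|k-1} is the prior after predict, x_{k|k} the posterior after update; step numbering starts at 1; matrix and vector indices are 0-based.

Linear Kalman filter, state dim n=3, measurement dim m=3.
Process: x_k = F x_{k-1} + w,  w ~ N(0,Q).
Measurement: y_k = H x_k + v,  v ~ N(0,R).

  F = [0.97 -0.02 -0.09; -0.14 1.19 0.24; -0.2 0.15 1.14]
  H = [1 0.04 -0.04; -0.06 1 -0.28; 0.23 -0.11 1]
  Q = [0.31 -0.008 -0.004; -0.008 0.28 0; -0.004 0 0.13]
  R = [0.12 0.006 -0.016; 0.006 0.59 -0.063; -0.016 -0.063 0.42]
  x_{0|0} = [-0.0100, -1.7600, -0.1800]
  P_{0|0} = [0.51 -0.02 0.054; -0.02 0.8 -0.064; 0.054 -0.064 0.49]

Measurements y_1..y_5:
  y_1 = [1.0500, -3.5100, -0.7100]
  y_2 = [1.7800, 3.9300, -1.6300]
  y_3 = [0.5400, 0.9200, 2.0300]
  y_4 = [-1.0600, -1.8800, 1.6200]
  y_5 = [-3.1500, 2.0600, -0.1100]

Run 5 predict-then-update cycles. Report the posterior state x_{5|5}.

step 1: x^-=[0.0417, -2.1362, -0.4672]  P^-=[0.7853 -0.1096 -0.0956; -0.1096 1.4176 0.1960; -0.0956 0.1960 0.7599]  S=[0.9070 -0.0687 0.0530; -0.0687 1.9702 -0.2546; 0.0530 -0.2546 1.1570]  K=[0.8606 -0.0311 0.0376; -0.0227 0.7164 0.1715; -0.1624 0.0717 0.6423]  nu=[1.0751, -1.5021, -0.4874]  x^+=[0.9952, -3.3202, -1.0626]  P^+=[0.1022 -0.0153 -0.0212; -0.0153 0.4327 0.0784; -0.0212 0.0784 0.2814]
step 2: x^-=[1.1274, -4.3454, -1.9084]  P^-=[0.4132 -0.0700 -0.0830; -0.0700 0.9623 0.2746; -0.0830 0.2746 0.5469]  S=[0.5358 -0.0350 -0.0100; -0.0350 1.4485 -0.0508; -0.0100 -0.0508 0.9053]  K=[0.7708 -0.0298 0.0287; -0.0349 0.6205 0.2031; -0.1581 0.1029 0.5536]  nu=[0.7501, 7.8087, -0.4589]  x^+=[1.4601, 0.3801, -1.4774]  P^+=[0.0916 -0.0152 -0.0211; -0.0152 0.3779 0.0918; -0.0211 0.0918 0.2435]
step 3: x^-=[1.5416, -0.1066, -1.9192]  P^-=[0.4029 -0.0677 -0.0773; -0.0677 0.8898 0.2728; -0.0773 0.2728 0.5006]  S=[0.5251 -0.0370 -0.0049; -0.0370 1.3733 -0.0318; -0.0049 -0.0318 0.8606]  K=[0.7663 -0.0298 0.0298; -0.0378 0.5991 0.2071; -0.1520 0.1081 0.5293]  nu=[-1.0741, 0.5818, 3.5829]  x^+=[0.8080, 1.0245, 0.2035]  P^+=[0.0911 -0.0151 -0.0205; -0.0151 0.3655 0.0935; -0.0205 0.0935 0.2329]
step 4: x^-=[0.7449, 1.1549, 0.2241]  P^-=[0.4022 -0.0671 -0.0753; -0.0671 0.8726 0.2699; -0.0753 0.2699 0.4868]  S=[0.5242 -0.0376 -0.0027; -0.0376 1.3565 -0.0291; -0.0027 -0.0291 0.8480]  K=[0.7660 -0.0298 0.0304; -0.0383 0.5939 0.2072; -0.1498 0.1089 0.5219]  nu=[-1.8422, -2.9275, 1.3516]  x^+=[-0.5378, -0.2330, 0.8867]  P^+=[0.0910 -0.0151 -0.0202; -0.0151 0.3624 0.0936; -0.0202 0.0936 0.2297]
step 5: x^-=[-0.5968, 0.0109, 1.0834]  P^-=[0.4021 -0.0669 -0.0747; -0.0669 0.8680 0.2685; -0.0747 0.2685 0.4824]  S=[0.5241 -0.0377 -0.0020; -0.0377 1.3525 -0.0289; -0.0020 -0.0289 0.8441]  K=[0.7659 -0.0298 0.0306; -0.0384 0.5925 0.2069; -0.1491 0.1089 0.5195]  nu=[-2.5103, 2.3167, -1.0550]  x^+=[-2.6207, 1.2617, 1.1618]  P^+=[0.0910 -0.0151 -0.0201; -0.0151 0.3616 0.0934; -0.0201 0.0934 0.2286]

x_post = [-2.6207, 1.2617, 1.1618]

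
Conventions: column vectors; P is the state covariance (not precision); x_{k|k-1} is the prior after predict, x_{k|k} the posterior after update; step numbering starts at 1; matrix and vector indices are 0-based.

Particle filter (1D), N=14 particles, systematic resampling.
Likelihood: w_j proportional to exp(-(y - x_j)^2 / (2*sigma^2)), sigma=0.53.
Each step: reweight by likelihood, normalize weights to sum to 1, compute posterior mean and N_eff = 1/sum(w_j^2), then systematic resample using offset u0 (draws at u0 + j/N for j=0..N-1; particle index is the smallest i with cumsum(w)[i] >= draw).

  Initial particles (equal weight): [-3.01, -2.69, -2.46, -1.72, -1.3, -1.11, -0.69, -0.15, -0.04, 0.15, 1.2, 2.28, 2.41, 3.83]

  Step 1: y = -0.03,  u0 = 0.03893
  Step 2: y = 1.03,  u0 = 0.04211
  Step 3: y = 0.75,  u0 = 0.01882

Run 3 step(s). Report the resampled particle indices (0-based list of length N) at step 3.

step 1: w=[0.0000, 0.0000, 0.0000, 0.0017, 0.0156, 0.0345, 0.1267, 0.2681, 0.2750, 0.2597, 0.0186, 0.0000, 0.0000, 0.0000]  mean=-0.1388  Neff=4.2952  idx=[5, 6, 7, 7, 7, 7, 8, 8, 8, 8, 9, 9, 9, 9]
step 2: w=[0.0002, 0.0028, 0.0449, 0.0449, 0.0449, 0.0449, 0.0697, 0.0697, 0.0697, 0.0697, 0.1347, 0.1347, 0.1347, 0.1347]  mean=0.0407  Neff=9.9904  idx=[2, 4, 6, 7, 8, 9, 10, 10, 11, 11, 12, 12, 13, 13]
step 3: w=[0.0394, 0.0394, 0.0548, 0.0548, 0.0548, 0.0548, 0.0877, 0.0877, 0.0877, 0.0877, 0.0877, 0.0877, 0.0877, 0.0877]  mean=0.0847  Neff=13.0357  idx=[0, 2, 3, 4, 6, 6, 7, 8, 9, 10, 10, 11, 12, 13]

resampled_idx = [0, 2, 3, 4, 6, 6, 7, 8, 9, 10, 10, 11, 12, 13]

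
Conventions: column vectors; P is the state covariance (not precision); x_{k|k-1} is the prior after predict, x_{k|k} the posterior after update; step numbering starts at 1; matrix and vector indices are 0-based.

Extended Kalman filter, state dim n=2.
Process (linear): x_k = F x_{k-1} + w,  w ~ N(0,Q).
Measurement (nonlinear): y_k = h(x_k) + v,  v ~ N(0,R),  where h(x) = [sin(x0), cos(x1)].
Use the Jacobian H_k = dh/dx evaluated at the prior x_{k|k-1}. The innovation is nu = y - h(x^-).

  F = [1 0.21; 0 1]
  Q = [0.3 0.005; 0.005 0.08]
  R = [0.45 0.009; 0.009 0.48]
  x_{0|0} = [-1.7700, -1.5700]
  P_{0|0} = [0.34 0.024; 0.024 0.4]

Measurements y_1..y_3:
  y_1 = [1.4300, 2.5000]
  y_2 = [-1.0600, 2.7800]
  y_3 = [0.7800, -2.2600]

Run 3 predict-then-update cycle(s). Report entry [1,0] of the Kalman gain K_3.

step 1: x^-=[-2.0997, -1.5700]  P^-=[0.6677 0.1130; 0.1130 0.4800]  H_jac=[-0.5046 0.0000; 0.0000 1.0000]  S=[0.6200 -0.0480; -0.0480 0.9600]  K=[-0.5364 0.0909; -0.0534 0.4973]  nu=[2.2934, 2.4992]  x^+=[-3.1027, -0.4497]  P^+=[0.4767 0.0388; 0.0388 0.2382]
step 2: x^-=[-3.1971, -0.4497]  P^-=[0.8035 0.0938; 0.0938 0.3182]  H_jac=[-0.9985 0.0000; 0.0000 0.4347]  S=[1.2511 -0.0317; -0.0317 0.5401]  K=[-0.6403 0.0379; -0.0685 0.2521]  nu=[-1.1155, 1.8794]  x^+=[-2.4116, 0.1005]  P^+=[0.2883 0.0286; 0.0286 0.2770]
step 3: x^-=[-2.3905, 0.1005]  P^-=[0.6125 0.0918; 0.0918 0.3570]  H_jac=[-0.7309 0.0000; 0.0000 -0.1003]  S=[0.7772 0.0157; 0.0157 0.4836]  K=[-0.5760 -0.0003; -0.0848 -0.0713]  nu=[1.4624, -3.2550]  x^+=[-3.2319, 0.2085]  P^+=[0.3546 0.0531; 0.0531 0.3487]

K[1,0] = -0.0848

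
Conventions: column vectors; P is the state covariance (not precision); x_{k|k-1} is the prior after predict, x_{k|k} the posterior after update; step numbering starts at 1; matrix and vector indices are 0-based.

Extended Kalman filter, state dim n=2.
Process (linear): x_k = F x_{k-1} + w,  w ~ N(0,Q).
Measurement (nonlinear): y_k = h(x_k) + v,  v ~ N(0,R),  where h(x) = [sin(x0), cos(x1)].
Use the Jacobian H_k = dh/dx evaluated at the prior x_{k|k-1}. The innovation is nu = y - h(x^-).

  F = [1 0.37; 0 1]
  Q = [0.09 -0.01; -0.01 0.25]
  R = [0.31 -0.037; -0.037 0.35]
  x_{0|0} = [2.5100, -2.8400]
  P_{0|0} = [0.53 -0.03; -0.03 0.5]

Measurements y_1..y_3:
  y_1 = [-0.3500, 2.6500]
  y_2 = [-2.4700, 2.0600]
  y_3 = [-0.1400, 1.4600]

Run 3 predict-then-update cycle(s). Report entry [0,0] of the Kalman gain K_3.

step 1: x^-=[1.4592, -2.8400]  P^-=[0.6663 0.1450; 0.1450 0.7500]  H_jac=[0.1114 0.0000; 0.0000 0.2970]  S=[0.3183 -0.0322; -0.0322 0.4162]  K=[0.2455 0.1225; 0.1057 0.5435]  nu=[-1.3438, 3.6049]  x^+=[1.5708, -1.0229]  P^+=[0.6428 0.1137; 0.1137 0.6272]
step 2: x^-=[1.1924, -1.0229]  P^-=[0.9028 0.3358; 0.3358 0.8772]  H_jac=[0.3695 0.0000; 0.0000 0.8536]  S=[0.4332 0.0689; 0.0689 0.9892]  K=[0.7319 0.2388; 0.1678 0.7453]  nu=[-3.3992, 1.5391]  x^+=[-0.9281, -0.4463]  P^+=[0.5902 0.0662; 0.0662 0.2983]
step 3: x^-=[-1.0932, -0.4463]  P^-=[0.7700 0.1666; 0.1666 0.5483]  H_jac=[0.4596 0.0000; 0.0000 0.4317]  S=[0.4727 -0.0040; -0.0040 0.4522]  K=[0.7502 0.1656; 0.1664 0.5249]  nu=[0.7481, 0.5580]  x^+=[-0.4396, -0.0290]  P^+=[0.4926 0.0699; 0.0699 0.4113]

K[0,0] = 0.7502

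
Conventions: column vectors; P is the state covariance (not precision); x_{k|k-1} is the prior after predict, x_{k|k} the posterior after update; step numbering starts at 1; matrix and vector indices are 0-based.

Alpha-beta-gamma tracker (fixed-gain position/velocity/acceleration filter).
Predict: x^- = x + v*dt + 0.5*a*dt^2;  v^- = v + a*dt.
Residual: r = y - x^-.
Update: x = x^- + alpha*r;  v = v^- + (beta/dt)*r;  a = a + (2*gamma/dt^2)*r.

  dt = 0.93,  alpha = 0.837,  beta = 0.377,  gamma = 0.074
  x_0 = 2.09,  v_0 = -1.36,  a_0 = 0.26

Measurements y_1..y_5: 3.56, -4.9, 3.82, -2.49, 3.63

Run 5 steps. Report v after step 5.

v_post = 1.7436

step 1: x_pred=0.9376  r=2.6224  x^+=3.1326  v^+=-0.0552  a^+=0.7087
step 2: x_pred=3.3878  r=-8.2878  x^+=-3.5491  v^+=-2.7557  a^+=-0.7095
step 3: x_pred=-6.4187  r=10.2387  x^+=2.1511  v^+=0.7350  a^+=1.0426
step 4: x_pred=3.2855  r=-5.7755  x^+=-1.5486  v^+=-0.6366  a^+=0.0543
step 5: x_pred=-2.1172  r=5.7472  x^+=2.6932  v^+=1.7436  a^+=1.0377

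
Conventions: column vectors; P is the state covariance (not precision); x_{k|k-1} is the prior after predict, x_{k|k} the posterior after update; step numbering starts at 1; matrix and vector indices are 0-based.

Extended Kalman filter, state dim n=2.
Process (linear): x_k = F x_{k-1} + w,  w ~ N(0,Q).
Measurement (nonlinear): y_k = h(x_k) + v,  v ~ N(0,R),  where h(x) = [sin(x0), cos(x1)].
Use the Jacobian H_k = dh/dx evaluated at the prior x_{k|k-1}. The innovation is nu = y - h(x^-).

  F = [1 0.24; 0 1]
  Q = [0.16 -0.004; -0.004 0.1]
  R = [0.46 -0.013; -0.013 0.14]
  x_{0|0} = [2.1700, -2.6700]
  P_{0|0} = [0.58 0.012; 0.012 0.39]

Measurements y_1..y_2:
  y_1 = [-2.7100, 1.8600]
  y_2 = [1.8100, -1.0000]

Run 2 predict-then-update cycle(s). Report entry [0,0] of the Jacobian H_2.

H_jac[0,0] = -0.1611

step 1: x^-=[1.5292, -2.6700]  P^-=[0.7682 0.1016; 0.1016 0.4900]  H_jac=[0.0416 0.0000; 0.0000 0.4543]  S=[0.4613 -0.0111; -0.0111 0.2411]  K=[0.0739 0.1948; 0.0314 0.9246]  nu=[-3.7091, 2.7508]  x^+=[1.7909, -0.2428]  P^+=[0.7569 0.0579; 0.0579 0.2840]
step 2: x^-=[1.7326, -0.2428]  P^-=[0.9610 0.1221; 0.1221 0.3840]  H_jac=[-0.1611 0.0000; 0.0000 0.2405]  S=[0.4849 -0.0177; -0.0177 0.1622]  K=[-0.3139 0.1467; -0.0198 0.5672]  nu=[0.8231, -1.9707]  x^+=[1.1852, -1.3768]  P^+=[0.9081 0.1024; 0.1024 0.3313]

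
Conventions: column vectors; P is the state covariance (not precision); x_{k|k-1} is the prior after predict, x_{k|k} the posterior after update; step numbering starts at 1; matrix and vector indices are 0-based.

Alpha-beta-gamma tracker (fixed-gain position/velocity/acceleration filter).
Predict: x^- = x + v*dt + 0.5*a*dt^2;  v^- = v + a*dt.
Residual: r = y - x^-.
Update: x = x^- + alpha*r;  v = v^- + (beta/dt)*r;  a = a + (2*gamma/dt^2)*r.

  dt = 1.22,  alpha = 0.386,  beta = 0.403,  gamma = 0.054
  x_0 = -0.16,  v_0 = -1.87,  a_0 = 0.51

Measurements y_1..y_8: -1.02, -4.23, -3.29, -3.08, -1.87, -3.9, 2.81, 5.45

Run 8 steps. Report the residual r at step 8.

resid = 1.7999

step 1: x_pred=-2.0619  r=1.0419  x^+=-1.6597  v^+=-0.9036  a^+=0.5856
step 2: x_pred=-2.3263  r=-1.9037  x^+=-3.0612  v^+=-0.8180  a^+=0.4475
step 3: x_pred=-3.7262  r=0.4362  x^+=-3.5578  v^+=-0.1281  a^+=0.4791
step 4: x_pred=-3.3575  r=0.2775  x^+=-3.2504  v^+=0.5481  a^+=0.4992
step 5: x_pred=-2.2101  r=0.3401  x^+=-2.0788  v^+=1.2696  a^+=0.5239
step 6: x_pred=-0.1401  r=-3.7599  x^+=-1.5914  v^+=0.6667  a^+=0.2511
step 7: x_pred=-0.5911  r=3.4011  x^+=0.7217  v^+=2.0966  a^+=0.4979
step 8: x_pred=3.6501  r=1.7999  x^+=4.3448  v^+=3.2986  a^+=0.6285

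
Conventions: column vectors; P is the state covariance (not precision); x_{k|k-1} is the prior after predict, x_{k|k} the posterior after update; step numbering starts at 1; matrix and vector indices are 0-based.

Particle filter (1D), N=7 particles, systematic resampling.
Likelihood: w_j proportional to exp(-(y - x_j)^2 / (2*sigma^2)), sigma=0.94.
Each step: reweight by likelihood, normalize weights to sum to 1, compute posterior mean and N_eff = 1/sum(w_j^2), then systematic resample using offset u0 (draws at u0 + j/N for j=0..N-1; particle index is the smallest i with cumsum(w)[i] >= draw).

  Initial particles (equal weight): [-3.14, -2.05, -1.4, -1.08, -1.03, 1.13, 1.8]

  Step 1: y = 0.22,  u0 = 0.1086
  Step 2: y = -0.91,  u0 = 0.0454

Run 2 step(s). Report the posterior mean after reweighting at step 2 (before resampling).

post_mean = -1.0097

step 1: w=[0.0009, 0.0278, 0.1162, 0.1972, 0.2119, 0.3211, 0.1249]  mean=-0.0658  Neff=4.6128  idx=[2, 3, 4, 4, 5, 5, 6]
step 2: w=[0.2158, 0.2431, 0.2452, 0.2452, 0.0235, 0.0235, 0.0039]  mean=-1.0097  Neff=4.4055  idx=[0, 0, 1, 2, 2, 3, 3]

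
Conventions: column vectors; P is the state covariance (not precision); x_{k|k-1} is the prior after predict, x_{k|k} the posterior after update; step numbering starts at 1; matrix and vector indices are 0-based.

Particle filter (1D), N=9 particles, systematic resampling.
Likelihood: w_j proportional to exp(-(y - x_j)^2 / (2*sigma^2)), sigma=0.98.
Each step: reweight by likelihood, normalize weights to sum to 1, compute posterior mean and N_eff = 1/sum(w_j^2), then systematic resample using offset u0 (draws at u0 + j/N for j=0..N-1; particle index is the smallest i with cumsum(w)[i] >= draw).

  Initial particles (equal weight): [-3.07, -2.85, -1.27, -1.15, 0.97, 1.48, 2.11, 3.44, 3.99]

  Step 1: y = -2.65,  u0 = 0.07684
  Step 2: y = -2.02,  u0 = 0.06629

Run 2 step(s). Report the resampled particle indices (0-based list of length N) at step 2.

resampled_idx = [0, 1, 3, 3, 4, 5, 6, 7, 8]

step 1: w=[0.3544, 0.3805, 0.1442, 0.1204, 0.0004, 0.0001, 0.0000, 0.0000, 0.0000]  mean=-2.4936  Neff=3.2712  idx=[0, 0, 0, 1, 1, 1, 2, 2, 3]
step 2: w=[0.0946, 0.0946, 0.0946, 0.1174, 0.1174, 0.1174, 0.1254, 0.1254, 0.1133]  mean=-2.3238  Neff=8.8926  idx=[0, 1, 3, 3, 4, 5, 6, 7, 8]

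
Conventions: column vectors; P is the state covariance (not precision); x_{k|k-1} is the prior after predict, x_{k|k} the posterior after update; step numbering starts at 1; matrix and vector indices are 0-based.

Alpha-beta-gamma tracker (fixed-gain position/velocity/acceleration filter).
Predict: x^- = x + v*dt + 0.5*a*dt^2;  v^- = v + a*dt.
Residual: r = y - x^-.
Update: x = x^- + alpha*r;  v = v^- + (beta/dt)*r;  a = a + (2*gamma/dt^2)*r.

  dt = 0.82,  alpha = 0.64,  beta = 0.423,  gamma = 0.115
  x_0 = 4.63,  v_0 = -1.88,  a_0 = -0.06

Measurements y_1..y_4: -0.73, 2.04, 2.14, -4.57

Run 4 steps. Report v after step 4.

v_post = -1.7844

step 1: x_pred=3.0682  r=-3.7982  x^+=0.6374  v^+=-3.8885  a^+=-1.3592
step 2: x_pred=-3.0082  r=5.0482  x^+=0.2226  v^+=-2.3990  a^+=0.3676
step 3: x_pred=-1.6209  r=3.7609  x^+=0.7861  v^+=-0.1575  a^+=1.6540
step 4: x_pred=1.2130  r=-5.7830  x^+=-2.4881  v^+=-1.7844  a^+=-0.3241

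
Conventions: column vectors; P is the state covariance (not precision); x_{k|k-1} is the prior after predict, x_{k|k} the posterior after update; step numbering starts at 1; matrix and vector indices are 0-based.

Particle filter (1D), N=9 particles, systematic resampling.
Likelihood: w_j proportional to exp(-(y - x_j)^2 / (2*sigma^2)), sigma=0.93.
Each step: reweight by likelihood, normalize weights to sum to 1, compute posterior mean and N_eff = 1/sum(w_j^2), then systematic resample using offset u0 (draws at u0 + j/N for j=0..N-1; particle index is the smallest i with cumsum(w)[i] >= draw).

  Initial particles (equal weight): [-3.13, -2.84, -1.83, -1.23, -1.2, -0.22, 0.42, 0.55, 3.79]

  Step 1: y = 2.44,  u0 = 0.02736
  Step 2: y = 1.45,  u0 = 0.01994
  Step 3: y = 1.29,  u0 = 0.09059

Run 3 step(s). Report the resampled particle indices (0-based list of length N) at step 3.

resampled_idx = [1, 2, 3, 3, 4, 5, 6, 7, 7]

step 1: w=[0.0000, 0.0000, 0.0000, 0.0007, 0.0008, 0.0285, 0.1608, 0.2158, 0.5933]  mean=2.4268  Neff=2.3513  idx=[5, 6, 7, 7, 8, 8, 8, 8, 8]
step 2: w=[0.0905, 0.2457, 0.2841, 0.2841, 0.0191, 0.0191, 0.0191, 0.0191, 0.0191]  mean=0.7585  Neff=4.3149  idx=[0, 1, 1, 2, 2, 2, 3, 3, 4]
step 3: w=[0.0512, 0.1235, 0.1235, 0.1393, 0.1393, 0.1393, 0.1393, 0.1393, 0.0052]  mean=0.4952  Neff=7.6793  idx=[1, 2, 3, 3, 4, 5, 6, 7, 7]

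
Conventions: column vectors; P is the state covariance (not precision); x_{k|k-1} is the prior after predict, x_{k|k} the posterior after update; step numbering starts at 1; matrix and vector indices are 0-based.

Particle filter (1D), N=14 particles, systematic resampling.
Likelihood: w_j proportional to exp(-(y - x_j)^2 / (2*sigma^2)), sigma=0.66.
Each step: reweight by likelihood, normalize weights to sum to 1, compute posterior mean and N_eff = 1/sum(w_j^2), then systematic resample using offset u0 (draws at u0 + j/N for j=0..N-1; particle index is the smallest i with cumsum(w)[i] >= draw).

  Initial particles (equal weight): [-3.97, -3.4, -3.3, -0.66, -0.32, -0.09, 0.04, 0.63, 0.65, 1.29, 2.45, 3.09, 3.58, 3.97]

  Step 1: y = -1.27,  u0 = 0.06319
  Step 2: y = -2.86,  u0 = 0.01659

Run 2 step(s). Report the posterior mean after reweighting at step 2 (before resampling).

step 1: w=[0.0002, 0.0039, 0.0063, 0.4678, 0.2545, 0.1450, 0.1000, 0.0114, 0.0104, 0.0004, 0.0000, 0.0000, 0.0000, 0.0000]  mean=-0.4197  Neff=3.1749  idx=[3, 3, 3, 3, 3, 3, 4, 4, 4, 4, 5, 5, 6, 8]
step 2: w=[0.1487, 0.1487, 0.1487, 0.1487, 0.1487, 0.1487, 0.0234, 0.0234, 0.0234, 0.0234, 0.0058, 0.0058, 0.0025, 0.0000]  mean=-0.6199  Neff=7.4075  idx=[0, 0, 1, 1, 2, 2, 2, 3, 3, 4, 4, 5, 5, 8]

post_mean = -0.6199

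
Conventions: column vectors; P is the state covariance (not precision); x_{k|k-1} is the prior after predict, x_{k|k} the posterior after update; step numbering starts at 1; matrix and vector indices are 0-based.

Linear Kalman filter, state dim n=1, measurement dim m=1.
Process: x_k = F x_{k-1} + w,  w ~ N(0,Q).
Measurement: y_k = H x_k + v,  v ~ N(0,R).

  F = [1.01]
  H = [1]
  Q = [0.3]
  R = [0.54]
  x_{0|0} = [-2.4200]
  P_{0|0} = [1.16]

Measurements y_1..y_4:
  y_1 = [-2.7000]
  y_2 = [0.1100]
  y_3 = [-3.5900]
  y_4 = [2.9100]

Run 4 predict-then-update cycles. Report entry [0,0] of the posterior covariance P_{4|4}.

step 1: x^-=[-2.4442]  P^-=[1.4833]  S=[2.0233]  K=[0.7331]  nu=[-0.2558]  x^+=[-2.6317]  P^+=[0.3959]
step 2: x^-=[-2.6580]  P^-=[0.7038]  S=[1.2438]  K=[0.5659]  nu=[2.7680]  x^+=[-1.0917]  P^+=[0.3056]
step 3: x^-=[-1.1026]  P^-=[0.6117]  S=[1.1517]  K=[0.5311]  nu=[-2.4874]  x^+=[-2.4238]  P^+=[0.2868]
step 4: x^-=[-2.4480]  P^-=[0.5926]  S=[1.1326]  K=[0.5232]  nu=[5.3580]  x^+=[0.3554]  P^+=[0.2825]

P_post[0,0] = 0.2825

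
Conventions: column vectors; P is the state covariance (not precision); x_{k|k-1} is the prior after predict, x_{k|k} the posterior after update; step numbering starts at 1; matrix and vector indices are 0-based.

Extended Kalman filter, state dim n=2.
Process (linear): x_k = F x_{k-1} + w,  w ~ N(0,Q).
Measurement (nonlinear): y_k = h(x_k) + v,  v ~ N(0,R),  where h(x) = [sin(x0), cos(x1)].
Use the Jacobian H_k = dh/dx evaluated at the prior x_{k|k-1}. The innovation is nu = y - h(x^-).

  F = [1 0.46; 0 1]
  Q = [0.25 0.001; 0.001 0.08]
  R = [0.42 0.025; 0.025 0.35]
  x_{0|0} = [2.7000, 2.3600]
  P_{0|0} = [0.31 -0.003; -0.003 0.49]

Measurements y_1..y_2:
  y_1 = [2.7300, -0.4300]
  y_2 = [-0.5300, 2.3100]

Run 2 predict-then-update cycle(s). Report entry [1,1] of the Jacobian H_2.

step 1: x^-=[3.7856, 2.3600]  P^-=[0.6609 0.2234; 0.2234 0.5700]  H_jac=[-0.7997 0.0000; 0.0000 -0.7044]  S=[0.8427 0.1508; 0.1508 0.6328]  K=[-0.6087 -0.1036; -0.1028 -0.6100]  nu=[3.3304, 0.2798]  x^+=[1.7295, 1.8469]  P^+=[0.3229 0.0731; 0.0731 0.3067]
step 2: x^-=[2.5791, 1.8469]  P^-=[0.7050 0.2152; 0.2152 0.3867]  H_jac=[-0.8459 0.0000; 0.0000 -0.9621]  S=[0.9245 0.2001; 0.2001 0.7080]  K=[-0.6197 -0.1172; -0.0885 -0.5005]  nu=[-1.0633, 2.5826]  x^+=[2.9353, 0.6484]  P^+=[0.3112 0.0587; 0.0587 0.1844]

H_jac[1,1] = -0.9621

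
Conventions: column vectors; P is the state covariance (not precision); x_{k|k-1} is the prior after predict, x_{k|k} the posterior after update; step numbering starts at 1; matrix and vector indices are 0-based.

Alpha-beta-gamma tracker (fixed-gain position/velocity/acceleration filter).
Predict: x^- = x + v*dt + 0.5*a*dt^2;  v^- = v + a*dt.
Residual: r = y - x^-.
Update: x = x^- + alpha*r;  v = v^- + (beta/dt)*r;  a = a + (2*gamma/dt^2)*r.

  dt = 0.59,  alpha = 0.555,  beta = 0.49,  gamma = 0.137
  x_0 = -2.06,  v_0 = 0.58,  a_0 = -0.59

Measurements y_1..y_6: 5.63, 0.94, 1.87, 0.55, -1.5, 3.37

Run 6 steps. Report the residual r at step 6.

resid = 10.0672

step 1: x_pred=-1.8205  r=7.4505  x^+=2.3145  v^+=6.4196  a^+=5.2745
step 2: x_pred=7.0201  r=-6.0801  x^+=3.6457  v^+=4.4820  a^+=0.4887
step 3: x_pred=6.3751  r=-4.5051  x^+=3.8748  v^+=1.0288  a^+=-3.0574
step 4: x_pred=3.9496  r=-3.3996  x^+=2.0628  v^+=-3.5985  a^+=-5.7333
step 5: x_pred=-1.0582  r=-0.4418  x^+=-1.3034  v^+=-7.3481  a^+=-6.0811
step 6: x_pred=-6.6972  r=10.0672  x^+=-1.1099  v^+=-2.5751  a^+=1.8431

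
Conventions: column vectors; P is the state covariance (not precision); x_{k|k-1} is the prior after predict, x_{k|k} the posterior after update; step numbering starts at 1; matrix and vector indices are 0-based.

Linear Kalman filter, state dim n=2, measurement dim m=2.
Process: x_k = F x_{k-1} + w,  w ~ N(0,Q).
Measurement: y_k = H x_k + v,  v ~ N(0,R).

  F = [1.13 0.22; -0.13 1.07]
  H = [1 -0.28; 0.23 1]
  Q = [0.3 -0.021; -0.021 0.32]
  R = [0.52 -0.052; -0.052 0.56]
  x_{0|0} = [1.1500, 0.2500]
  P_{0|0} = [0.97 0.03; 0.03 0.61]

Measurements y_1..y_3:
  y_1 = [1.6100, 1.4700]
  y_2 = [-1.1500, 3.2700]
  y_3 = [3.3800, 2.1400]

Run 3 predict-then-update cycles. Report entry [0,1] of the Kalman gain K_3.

step 1: x^-=[1.3545, 0.1180]  P^-=[1.5830 0.0155; 0.0155 1.0264]  S=[2.1748 0.0392; 0.0392 1.6773]  K=[0.7221 0.2094; -0.1361 0.6173]  nu=[0.2885, 1.0405]  x^+=[1.7808, 0.7210]  P^+=[0.3635 -0.0039; -0.0039 0.3536]
step 2: x^-=[2.1709, 0.5399]  P^-=[0.7794 0.0043; 0.0043 0.7321]  S=[1.3544 -0.0737; -0.0737 1.3353]  K=[0.5838 0.1697; -0.1187 0.5425]  nu=[-3.1697, 2.2308]  x^+=[0.6989, 2.1261]  P^+=[0.2939 -0.0029; -0.0029 0.3106]
step 3: x^-=[1.2575, 2.1841]  P^-=[0.6889 0.0055; 0.0055 0.6814]  S=[1.2593 -0.0792; -0.0792 1.2804]  K=[0.5561 0.1624; -0.1141 0.5261]  nu=[2.7340, -0.3334]  x^+=[2.7237, 1.6969]  P^+=[0.2800 -0.0024; -0.0024 0.3011]

K[0,1] = 0.1624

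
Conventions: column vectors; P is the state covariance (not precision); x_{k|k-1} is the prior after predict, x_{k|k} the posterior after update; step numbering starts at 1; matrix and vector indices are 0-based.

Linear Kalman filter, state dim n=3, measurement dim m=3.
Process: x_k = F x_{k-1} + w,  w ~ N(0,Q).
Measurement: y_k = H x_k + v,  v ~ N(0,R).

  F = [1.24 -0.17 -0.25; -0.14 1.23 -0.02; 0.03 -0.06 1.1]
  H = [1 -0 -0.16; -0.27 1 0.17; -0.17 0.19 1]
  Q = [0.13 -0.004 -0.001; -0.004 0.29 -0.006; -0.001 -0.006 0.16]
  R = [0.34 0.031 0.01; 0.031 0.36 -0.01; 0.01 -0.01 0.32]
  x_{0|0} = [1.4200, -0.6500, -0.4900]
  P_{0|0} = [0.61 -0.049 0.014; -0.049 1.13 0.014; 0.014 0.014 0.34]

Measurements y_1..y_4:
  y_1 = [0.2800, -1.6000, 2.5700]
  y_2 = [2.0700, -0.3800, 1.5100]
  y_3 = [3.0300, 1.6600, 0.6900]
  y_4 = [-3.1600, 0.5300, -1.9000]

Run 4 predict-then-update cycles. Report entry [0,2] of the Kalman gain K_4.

K[0,2] = 0.0055

step 1: x^-=[1.9938, -0.9885, -0.4574]  P^-=[1.1350 -0.4245 -0.0398; -0.4245 2.0279 -0.0849; -0.0398 -0.0849 0.5753]  S=[1.5025 -0.7105 -0.3940; -0.7105 2.6913 0.5434; -0.3940 0.5434 1.0100]  K=[0.7235 -0.0869 0.0186; 0.1084 0.8261 -0.0333; 0.0245 -0.1120 0.6301]  nu=[-1.7870, 0.0046, 3.5542]  x^+=[0.7668, -1.2967, 1.7378]  P^+=[0.2510 0.0507 0.0471; 0.0507 0.3269 -0.0713; 0.0471 -0.0713 0.2246]
step 2: x^-=[0.7368, -1.7370, 2.0124]  P^-=[0.4828 -0.0141 0.0220; -0.0141 0.7759 -0.1377; 0.0220 -0.1377 0.4455]  S=[0.8271 -0.0988 -0.1192; -0.0988 1.1427 0.0897; -0.1192 0.0897 0.7485]  K=[0.5728 -0.0749 0.0164; 0.0826 0.6730 -0.0513; 0.0102 -0.1032 0.5692]  nu=[1.6552, 1.2138, -0.0471]  x^+=[1.5933, -0.7809, 1.8771]  P^+=[0.1987 0.0378 0.0383; 0.0378 0.2669 -0.0666; 0.0383 -0.0666 0.2024]
step 3: x^-=[1.6392, -1.2211, 2.1595]  P^-=[0.4106 -0.0141 0.0139; -0.0141 0.6882 -0.1254; 0.0139 -0.1254 0.4173]  S=[0.7568 -0.0823 -0.1112; -0.0823 1.0539 0.0801; -0.1112 0.0801 0.7225]  K=[0.5327 -0.0754 0.0092; 0.0707 0.6457 -0.0499; 0.0007 -0.0971 0.5521]  nu=[1.7363, 2.9566, -0.9588]  x^+=[2.3323, 0.8587, 1.3441]  P^+=[0.1843 0.0332 0.0341; 0.0332 0.2551 -0.0645; 0.0341 -0.0645 0.1957]
step 4: x^-=[2.4100, 0.7028, 1.4970]  P^-=[0.3924 -0.0169 0.0093; -0.0169 0.6715 -0.1211; 0.0093 -0.1211 0.4086]  S=[0.7399 -0.0816 -0.1121; -0.0816 1.0391 0.0810; -0.1121 0.0810 0.7161]  K=[0.5208 -0.0762 0.0055; 0.0665 0.6399 -0.0489; -0.0035 -0.0950 0.5464]  nu=[-5.3305, 0.2235, -3.1208]  x^+=[-0.4000, 0.6437, -0.2109]  P^+=[0.1799 0.0317 0.0323; 0.0317 0.2524 -0.0639; 0.0323 -0.0639 0.1934]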